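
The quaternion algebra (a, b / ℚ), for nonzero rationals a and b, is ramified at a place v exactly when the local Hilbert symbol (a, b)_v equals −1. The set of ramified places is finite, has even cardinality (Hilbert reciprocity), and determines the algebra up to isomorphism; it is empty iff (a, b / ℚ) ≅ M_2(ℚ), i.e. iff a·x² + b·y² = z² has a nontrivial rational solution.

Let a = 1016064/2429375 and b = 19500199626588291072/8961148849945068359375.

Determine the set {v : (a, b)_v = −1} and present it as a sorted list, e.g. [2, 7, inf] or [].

[]

Mod squares: a ≡ 23, b ≡ 161. Check v ∈ {∞, 2, 3, 5, 7, 11, 13, 23}.
v=23: a=23^-1·(≡12), b=23^-3·(≡20) mod 23; (12|23)=+1, (20|23)=-1; (−1)^{-1·-3·11}·(+1)^-3·(-1)^-1 = +1.
v=3: a=3^4·(≡2), b=3^6·(≡2) mod 3; (2|3)=-1, (2|3)=-1; (−1)^{4·6·1}·(-1)^6·(-1)^4 = +1.
v=5: a=5^-4·(≡2), b=5^-16·(≡4) mod 5; (2|5)=-1, (4|5)=+1; (−1)^{-4·-16·2}·(-1)^-16·(+1)^-4 = +1.
v=7: a=7^2·(≡4), b=7^7·(≡2) mod 7; (4|7)=+1, (2|7)=+1; (−1)^{2·7·3}·(+1)^7·(+1)^2 = +1.
v=2: v_2(a)=8, v_2(b)=28; units ≡ 7, 1 (mod 8); ε·ε+αω+βω = 1·0+8·0+28·0 ≡ 0  ⇒  (a,b)_2 = +1.
v=11: a=11^0·(≡9), b=11^2·(≡10) mod 11; (9|11)=+1, (10|11)=-1; (−1)^{0·2·5}·(+1)^2·(-1)^0 = +1.
v=13: a=13^-2·(≡1), b=13^-6·(≡6) mod 13; (1|13)=+1, (6|13)=-1; (−1)^{-2·-6·6}·(+1)^-6·(-1)^-2 = +1.
v=∞: 23 > 0 and 161 > 0  ⇒  (a,b)_∞ = +1.
Every local symbol is +1, so the conic 23·x² + 161·y² = z² has ℚ_v-points for all v and hence a ℚ-point; (a, b / ℚ) ≅ M_2(ℚ).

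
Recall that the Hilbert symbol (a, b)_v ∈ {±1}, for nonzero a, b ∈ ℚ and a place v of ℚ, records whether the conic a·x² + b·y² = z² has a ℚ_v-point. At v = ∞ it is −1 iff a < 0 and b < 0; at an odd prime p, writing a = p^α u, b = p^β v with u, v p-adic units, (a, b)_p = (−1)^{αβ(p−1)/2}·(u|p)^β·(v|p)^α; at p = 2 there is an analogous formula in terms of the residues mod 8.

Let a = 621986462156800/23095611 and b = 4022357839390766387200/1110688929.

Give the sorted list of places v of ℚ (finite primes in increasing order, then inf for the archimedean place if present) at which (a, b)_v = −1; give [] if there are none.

[2, 11]

(a, b) ≡ (15158, 13) mod (ℚ^×)²; places V = {2, 3, 5, 7, 11, 13, 17, 19, 23, 53, ∞}.
(a,b)_17: α=2, u≡7; β=2, v≡13 (mod 17); (7|17)=-1, (13|17)=+1; sign (−1)^0·-1^2·+1^2 = +1.
(a,b)_23: α=-2, u≡6; β=-4, v≡6 (mod 23); (6|23)=+1, (6|23)=+1; sign (−1)^0·+1^-4·+1^-2 = +1.
(a,b)_19: α=2, u≡18; β=4, v≡8 (mod 19); (18|19)=-1, (8|19)=-1; sign (−1)^0·-1^4·-1^2 = +1.
(a,b)_∞: sgn(15158)=+, sgn(13)=+, so +1.
(a,b)_5: α=2, u≡2; β=2, v≡2 (mod 5); (2|5)=-1, (2|5)=-1; sign (−1)^0·-1^2·-1^2 = +1.
(a,b)_11: α=-1, u≡9; β=0, v≡2 (mod 11); (9|11)=+1, (2|11)=-1; sign (−1)^0·+1^0·-1^-1 = -1.
(a,b)_2: α=11, β=12; u≡3, v≡5 (mod 8); ε(u)ε(v)=1·0, αω(v)=11·1, βω(u)=12·1; sum ≡ 1  ⇒  -1.
(a,b)_7: α=-2, u≡6; β=-2, v≡3 (mod 7); (6|7)=-1, (3|7)=-1; sign (−1)^0·-1^-2·-1^-2 = +1.
(a,b)_13: α=3, u≡4; β=5, v≡1 (mod 13); (4|13)=+1, (1|13)=+1; sign (−1)^0·+1^5·+1^3 = +1.
(a,b)_53: α=1, u≡23; β=2, v≡38 (mod 53); (23|53)=-1, (38|53)=+1; sign (−1)^0·-1^2·+1^1 = +1.
(a,b)_3: α=-4, u≡2; β=-4, v≡1 (mod 3); (2|3)=-1, (1|3)=+1; sign (−1)^0·-1^-4·+1^-4 = +1.
(15158, 13 / ℚ) ramifies at {2, 11}: a division algebra.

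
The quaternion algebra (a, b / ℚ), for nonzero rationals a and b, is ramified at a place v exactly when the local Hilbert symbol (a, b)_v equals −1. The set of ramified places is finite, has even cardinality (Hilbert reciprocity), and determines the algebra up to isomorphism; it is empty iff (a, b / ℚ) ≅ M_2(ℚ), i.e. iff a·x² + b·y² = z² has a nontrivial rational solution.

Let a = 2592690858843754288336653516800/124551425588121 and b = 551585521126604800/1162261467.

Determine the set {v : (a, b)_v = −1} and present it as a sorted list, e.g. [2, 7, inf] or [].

[3, 11, 17, 23]

(a, b) ≡ (17, 25806) mod (ℚ^×)²; places V = {2, 3, 5, 7, 11, 17, 23, 29, ∞}.
(a,b)_∞: sgn(17)=+, sgn(25806)=+, so +1.
(a,b)_7: α=-2, u≡5; β=0, v≡1 (mod 7); (5|7)=-1, (1|7)=+1; sign (−1)^0·-1^0·+1^-2 = +1.
(a,b)_3: α=-26, u≡2; β=-19, v≡1 (mod 3); (2|3)=-1, (1|3)=+1; sign (−1)^0·-1^-19·+1^-26 = -1.
(a,b)_11: α=2, u≡7; β=1, v≡3 (mod 11); (7|11)=-1, (3|11)=+1; sign (−1)^0·-1^1·+1^2 = -1.
(a,b)_2: α=24, β=25; u≡1, v≡7 (mod 8); ε(u)ε(v)=0·1, αω(v)=24·0, βω(u)=25·0; sum ≡ 0  ⇒  +1.
(a,b)_23: α=6, u≡17; β=3, v≡12 (mod 23); (17|23)=-1, (12|23)=+1; sign (−1)^0·-1^3·+1^6 = -1.
(a,b)_29: α=2, u≡12; β=0, v≡9 (mod 29); (12|29)=-1, (9|29)=+1; sign (−1)^0·-1^0·+1^2 = +1.
(a,b)_17: α=7, u≡4; β=3, v≡14 (mod 17); (4|17)=+1, (14|17)=-1; sign (−1)^0·+1^3·-1^7 = -1.
(a,b)_5: α=2, u≡2; β=2, v≡1 (mod 5); (2|5)=-1, (1|5)=+1; sign (−1)^0·-1^2·+1^2 = +1.
|Ram(17, 25806)| = 4, even; anisotropic at {3, 11, 17, 23}.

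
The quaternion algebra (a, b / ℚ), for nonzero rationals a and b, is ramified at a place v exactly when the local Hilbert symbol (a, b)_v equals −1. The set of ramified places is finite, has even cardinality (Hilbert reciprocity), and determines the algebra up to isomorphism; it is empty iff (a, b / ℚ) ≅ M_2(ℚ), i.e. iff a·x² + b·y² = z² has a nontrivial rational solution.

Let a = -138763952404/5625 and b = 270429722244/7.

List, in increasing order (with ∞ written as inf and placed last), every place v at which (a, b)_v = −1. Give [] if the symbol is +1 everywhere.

Mod squares: a ≡ -5851069, b ≡ 145660823. Check v ∈ {∞, 2, 3, 5, 7, 11, 19, 29, 37, 41, 43}.
v=3: a=3^-2·(≡2), b=3^2·(≡2) mod 3; (2|3)=-1, (2|3)=-1; (−1)^{-2·2·1}·(-1)^2·(-1)^-2 = +1.
v=41: a=41^1·(≡27), b=41^1·(≡19) mod 41; (27|41)=-1, (19|41)=-1; (−1)^{1·1·20}·(-1)^1·(-1)^1 = +1.
v=29: a=29^1·(≡10), b=29^1·(≡9) mod 29; (10|29)=-1, (9|29)=+1; (−1)^{1·1·14}·(-1)^1·(+1)^1 = -1.
v=37: a=37^1·(≡36), b=37^1·(≡12) mod 37; (36|37)=+1, (12|37)=+1; (−1)^{1·1·18}·(+1)^1·(+1)^1 = +1.
v=7: a=7^3·(≡6), b=7^-1·(≡3) mod 7; (6|7)=-1, (3|7)=-1; (−1)^{3·-1·3}·(-1)^-1·(-1)^3 = -1.
v=11: a=11^2·(≡2), b=11^1·(≡5) mod 11; (2|11)=-1, (5|11)=+1; (−1)^{2·1·5}·(-1)^1·(+1)^2 = -1.
v=43: a=43^0·(≡3), b=43^1·(≡26) mod 43; (3|43)=-1, (26|43)=-1; (−1)^{0·1·21}·(-1)^1·(-1)^0 = -1.
v=5: a=5^-4·(≡4), b=5^0·(≡2) mod 5; (4|5)=+1, (2|5)=-1; (−1)^{-4·0·2}·(+1)^0·(-1)^-4 = +1.
v=2: v_2(a)=2, v_2(b)=2; units ≡ 3, 7 (mod 8); ε·ε+αω+βω = 1·1+2·0+2·1 ≡ 1  ⇒  (a,b)_2 = -1.
v=19: a=19^1·(≡4), b=19^2·(≡10) mod 19; (4|19)=+1, (10|19)=-1; (−1)^{1·2·9}·(+1)^2·(-1)^1 = -1.
v=∞: -5851069 < 0 and 145660823 > 0  ⇒  (a,b)_∞ = +1.
|Ram(-5851069, 145660823)| = 6, even; anisotropic at {2, 7, 11, 19, 29, 43}.

[2, 7, 11, 19, 29, 43]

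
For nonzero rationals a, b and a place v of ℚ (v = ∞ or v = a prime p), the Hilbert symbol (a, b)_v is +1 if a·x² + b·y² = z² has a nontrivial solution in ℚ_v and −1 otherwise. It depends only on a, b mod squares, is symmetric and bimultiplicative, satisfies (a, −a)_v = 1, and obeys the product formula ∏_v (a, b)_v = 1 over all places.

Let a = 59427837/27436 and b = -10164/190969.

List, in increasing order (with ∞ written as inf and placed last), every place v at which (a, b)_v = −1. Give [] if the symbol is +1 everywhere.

[2, 3]

(a, b) ≡ (284487, -21) mod (ℚ^×)²; places V = {2, 3, 7, 11, 19, 23, 31, ∞}.
(a,b)_∞: sgn(284487)=+, sgn(-21)=−, so +1.
(a,b)_2: α=-2, β=2; u≡7, v≡3 (mod 8); ε(u)ε(v)=1·1, αω(v)=-2·1, βω(u)=2·0; sum ≡ 1  ⇒  -1.
(a,b)_11: α=0, u≡9; β=2, v≡9 (mod 11); (9|11)=+1, (9|11)=+1; sign (−1)^0·+1^2·+1^0 = +1.
(a,b)_7: α=3, u≡3; β=1, v≡2 (mod 7); (3|7)=-1, (2|7)=+1; sign (−1)^1·-1^1·+1^3 = +1.
(a,b)_31: α=1, u≡18; β=0, v≡28 (mod 31); (18|31)=+1, (28|31)=+1; sign (−1)^0·+1^0·+1^1 = +1.
(a,b)_23: α=1, u≡8; β=-2, v≡3 (mod 23); (8|23)=+1, (3|23)=+1; sign (−1)^0·+1^-2·+1^1 = +1.
(a,b)_19: α=-3, u≡9; β=-2, v≡6 (mod 19); (9|19)=+1, (6|19)=+1; sign (−1)^0·+1^-2·+1^-3 = +1.
(a,b)_3: α=5, u≡2; β=1, v≡2 (mod 3); (2|3)=-1, (2|3)=-1; sign (−1)^1·-1^1·-1^5 = -1.
(284487, -21 / ℚ) ramifies at {2, 3}: a division algebra.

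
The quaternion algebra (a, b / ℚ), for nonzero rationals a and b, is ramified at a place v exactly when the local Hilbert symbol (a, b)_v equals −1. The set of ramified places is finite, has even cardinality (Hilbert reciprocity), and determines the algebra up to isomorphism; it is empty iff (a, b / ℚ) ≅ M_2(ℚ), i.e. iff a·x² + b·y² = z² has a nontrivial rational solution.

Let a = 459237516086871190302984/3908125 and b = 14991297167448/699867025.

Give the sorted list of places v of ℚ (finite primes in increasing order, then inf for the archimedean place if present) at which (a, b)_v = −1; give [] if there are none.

(a, b) ≡ (84930762, 53382) mod (ℚ^×)²; places V = {2, 3, 5, 7, 11, 13, 19, 31, 37, 41, 43, ∞}.
(a,b)_2: α=3, β=3; u≡5, v≡3 (mod 8); ε(u)ε(v)=0·1, αω(v)=3·1, βω(u)=3·1; sum ≡ 0  ⇒  +1.
(a,b)_19: α=2, u≡18; β=2, v≡7 (mod 19); (18|19)=-1, (7|19)=+1; sign (−1)^0·-1^2·+1^2 = +1.
(a,b)_11: α=0, u≡9; β=-2, v≡6 (mod 11); (9|11)=+1, (6|11)=-1; sign (−1)^0·+1^-2·-1^0 = +1.
(a,b)_∞: sgn(84930762)=+, sgn(53382)=+, so +1.
(a,b)_7: α=7, u≡3; β=5, v≡6 (mod 7); (3|7)=-1, (6|7)=-1; sign (−1)^1·-1^5·-1^7 = -1.
(a,b)_5: α=-4, u≡3; β=-2, v≡3 (mod 5); (3|5)=-1, (3|5)=-1; sign (−1)^0·-1^-2·-1^-4 = +1.
(a,b)_31: α=3, u≡17; β=1, v≡15 (mod 31); (17|31)=-1, (15|31)=-1; sign (−1)^1·-1^1·-1^3 = -1.
(a,b)_41: α=3, u≡36; β=1, v≡33 (mod 41); (36|41)=+1, (33|41)=+1; sign (−1)^0·+1^1·+1^3 = +1.
(a,b)_37: α=-1, u≡24; β=-2, v≡11 (mod 37); (24|37)=-1, (11|37)=+1; sign (−1)^0·-1^-2·+1^-1 = +1.
(a,b)_13: α=-2, u≡7; β=-2, v≡3 (mod 13); (7|13)=-1, (3|13)=+1; sign (−1)^0·-1^-2·+1^-2 = +1.
(a,b)_43: α=1, u≡15; β=0, v≡5 (mod 43); (15|43)=+1, (5|43)=-1; sign (−1)^0·+1^0·-1^1 = -1.
(a,b)_3: α=7, u≡1; β=5, v≡1 (mod 3); (1|3)=+1, (1|3)=+1; sign (−1)^1·+1^5·+1^7 = -1.
|Ram(84930762, 53382)| = 4, even; anisotropic at {3, 7, 31, 43}.

[3, 7, 31, 43]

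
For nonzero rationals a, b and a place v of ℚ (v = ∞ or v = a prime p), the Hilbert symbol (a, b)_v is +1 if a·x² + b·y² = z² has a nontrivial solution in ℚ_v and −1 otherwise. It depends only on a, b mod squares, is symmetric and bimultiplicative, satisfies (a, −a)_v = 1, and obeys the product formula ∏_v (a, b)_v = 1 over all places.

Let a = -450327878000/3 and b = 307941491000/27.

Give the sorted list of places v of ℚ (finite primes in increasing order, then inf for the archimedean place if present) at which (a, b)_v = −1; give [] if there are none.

[2, 5, 11, 13]

Mod squares: a ≡ -1365, b ≡ 330. Check v ∈ {∞, 2, 3, 5, 7, 11, 13, 37}.
v=13: a=13^3·(≡1), b=13^2·(≡6) mod 13; (1|13)=+1, (6|13)=-1; (−1)^{3·2·6}·(+1)^2·(-1)^3 = -1.
v=3: a=3^-1·(≡1), b=3^-3·(≡2) mod 3; (1|3)=+1, (2|3)=-1; (−1)^{-1·-3·1}·(+1)^-3·(-1)^-1 = +1.
v=∞: -1365 < 0 and 330 > 0  ⇒  (a,b)_∞ = +1.
v=7: a=7^1·(≡2), b=7^0·(≡4) mod 7; (2|7)=+1, (4|7)=+1; (−1)^{1·0·3}·(+1)^0·(+1)^1 = +1.
v=11: a=11^4·(≡8), b=11^3·(≡7) mod 11; (8|11)=-1, (7|11)=-1; (−1)^{4·3·5}·(-1)^3·(-1)^4 = -1.
v=5: a=5^3·(≡2), b=5^3·(≡4) mod 5; (2|5)=-1, (4|5)=+1; (−1)^{3·3·2}·(-1)^3·(+1)^3 = -1.
v=37: a=37^0·(≡28), b=37^2·(≡28) mod 37; (28|37)=+1, (28|37)=+1; (−1)^{0·2·18}·(+1)^2·(+1)^0 = +1.
v=2: v_2(a)=4, v_2(b)=3; units ≡ 3, 5 (mod 8); ε·ε+αω+βω = 1·0+4·1+3·1 ≡ 1  ⇒  (a,b)_2 = -1.
(-1365, 330 / ℚ) ramifies at {2, 5, 11, 13}: a division algebra.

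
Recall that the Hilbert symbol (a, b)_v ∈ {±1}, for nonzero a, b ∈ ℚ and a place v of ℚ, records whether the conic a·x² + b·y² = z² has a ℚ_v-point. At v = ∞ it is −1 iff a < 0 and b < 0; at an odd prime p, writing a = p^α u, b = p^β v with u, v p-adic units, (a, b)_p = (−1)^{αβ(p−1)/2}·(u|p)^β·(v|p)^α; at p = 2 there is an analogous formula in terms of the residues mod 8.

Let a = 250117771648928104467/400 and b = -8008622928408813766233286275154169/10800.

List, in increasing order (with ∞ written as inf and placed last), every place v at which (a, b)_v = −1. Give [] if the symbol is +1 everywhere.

[3, 17, 41, 53]

(a, b) ≡ (1123547, -2131467) mod (ℚ^×)²; places V = {2, 3, 5, 7, 13, 17, 19, 29, 31, 41, 43, 53, ∞}.
(a,b)_13: α=2, u≡3; β=3, v≡9 (mod 13); (3|13)=+1, (9|13)=+1; sign (−1)^0·+1^3·+1^2 = +1.
(a,b)_5: α=-2, u≡2; β=-2, v≡3 (mod 5); (2|5)=-1, (3|5)=-1; sign (−1)^0·-1^-2·-1^-2 = +1.
(a,b)_2: α=-4, β=-4; u≡3, v≡5 (mod 8); ε(u)ε(v)=1·0, αω(v)=-4·1, βω(u)=-4·1; sum ≡ 0  ⇒  +1.
(a,b)_31: α=2, u≡9; β=3, v≡18 (mod 31); (9|31)=+1, (18|31)=+1; sign (−1)^0·+1^3·+1^2 = +1.
(a,b)_29: α=1, u≡5; β=2, v≡22 (mod 29); (5|29)=+1, (22|29)=+1; sign (−1)^0·+1^2·+1^1 = +1.
(a,b)_43: α=3, u≡42; β=5, v≡15 (mod 43); (42|43)=-1, (15|43)=+1; sign (−1)^1·-1^5·+1^3 = +1.
(a,b)_∞: sgn(1123547)=+, sgn(-2131467)=−, so +1.
(a,b)_7: α=2, u≡6; β=2, v≡5 (mod 7); (6|7)=-1, (5|7)=-1; sign (−1)^0·-1^2·-1^2 = +1.
(a,b)_53: α=1, u≡37; β=2, v≡23 (mod 53); (37|53)=+1, (23|53)=-1; sign (−1)^0·+1^2·-1^1 = -1.
(a,b)_41: α=2, u≡30; β=3, v≡25 (mod 41); (30|41)=-1, (25|41)=+1; sign (−1)^0·-1^3·+1^2 = -1.
(a,b)_17: α=1, u≡11; β=2, v≡12 (mod 17); (11|17)=-1, (12|17)=-1; sign (−1)^0·-1^2·-1^1 = -1.
(a,b)_19: α=0, u≡17; β=2, v≡8 (mod 19); (17|19)=+1, (8|19)=-1; sign (−1)^0·+1^2·-1^0 = +1.
(a,b)_3: α=2, u≡2; β=-3, v≡1 (mod 3); (2|3)=-1, (1|3)=+1; sign (−1)^0·-1^-3·+1^2 = -1.
|Ram(1123547, -2131467)| = 4, even; anisotropic at {3, 17, 41, 53}.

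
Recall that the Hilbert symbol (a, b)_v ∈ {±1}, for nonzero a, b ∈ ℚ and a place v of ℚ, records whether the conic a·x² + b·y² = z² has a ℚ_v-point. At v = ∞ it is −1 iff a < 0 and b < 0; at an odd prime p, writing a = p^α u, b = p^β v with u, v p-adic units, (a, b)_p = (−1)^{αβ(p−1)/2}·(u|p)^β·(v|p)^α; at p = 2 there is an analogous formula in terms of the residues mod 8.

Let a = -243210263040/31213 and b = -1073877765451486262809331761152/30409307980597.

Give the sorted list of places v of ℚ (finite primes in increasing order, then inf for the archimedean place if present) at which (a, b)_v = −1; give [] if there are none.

Mod squares: a ≡ -130, b ≡ -494. Check v ∈ {∞, 2, 3, 5, 7, 13, 19}.
v=7: a=7^-4·(≡3), b=7^-12·(≡6) mod 7; (3|7)=-1, (6|7)=-1; (−1)^{-4·-12·3}·(-1)^-12·(-1)^-4 = +1.
v=5: a=5^1·(≡4), b=5^0·(≡4) mod 5; (4|5)=+1, (4|5)=+1; (−1)^{1·0·2}·(+1)^0·(+1)^1 = +1.
v=13: a=13^-1·(≡1), b=13^-3·(≡1) mod 13; (1|13)=+1, (1|13)=+1; (−1)^{-1·-3·6}·(+1)^-3·(+1)^-1 = +1.
v=3: a=3^6·(≡2), b=3^18·(≡1) mod 3; (2|3)=-1, (1|3)=+1; (−1)^{6·18·1}·(-1)^18·(+1)^6 = +1.
v=2: v_2(a)=9, v_2(b)=33; units ≡ 7, 1 (mod 8); ε·ε+αω+βω = 1·0+9·0+33·0 ≡ 0  ⇒  (a,b)_2 = +1.
v=∞: -130 < 0 and -494 < 0  ⇒  (a,b)_∞ = -1.
v=19: a=19^4·(≡15), b=19^9·(≡18) mod 19; (15|19)=-1, (18|19)=-1; (−1)^{4·9·9}·(-1)^9·(-1)^4 = -1.
Ram(-130, -494) = {19, ∞}; no ℚ_19-point on the conic.

[19, inf]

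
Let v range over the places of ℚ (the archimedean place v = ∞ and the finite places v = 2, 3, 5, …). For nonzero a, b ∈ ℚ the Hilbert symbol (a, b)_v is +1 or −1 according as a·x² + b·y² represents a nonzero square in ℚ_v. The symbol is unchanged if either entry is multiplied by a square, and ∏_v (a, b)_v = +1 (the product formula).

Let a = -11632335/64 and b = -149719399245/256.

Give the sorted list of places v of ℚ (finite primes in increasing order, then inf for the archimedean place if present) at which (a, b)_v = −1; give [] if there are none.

(a, b) ≡ (-96135, -5) mod (ℚ^×)²; places V = {2, 3, 5, 11, 13, 17, 29, ∞}.
(a,b)_29: α=1, u≡7; β=2, v≡20 (mod 29); (7|29)=+1, (20|29)=+1; sign (−1)^0·+1^2·+1^1 = +1.
(a,b)_11: α=2, u≡3; β=0, v≡8 (mod 11); (3|11)=+1, (8|11)=-1; sign (−1)^0·+1^0·-1^2 = +1.
(a,b)_13: α=1, u≡5; β=2, v≡11 (mod 13); (5|13)=-1, (11|13)=-1; sign (−1)^0·-1^2·-1^1 = -1.
(a,b)_2: α=-6, β=-8; u≡1, v≡3 (mod 8); ε(u)ε(v)=0·1, αω(v)=-6·1, βω(u)=-8·0; sum ≡ 0  ⇒  +1.
(a,b)_5: α=1, u≡2; β=1, v≡1 (mod 5); (2|5)=-1, (1|5)=+1; sign (−1)^0·-1^1·+1^1 = -1.
(a,b)_∞: sgn(-96135)=−, sgn(-5)=−, so -1.
(a,b)_17: α=1, u≡14; β=2, v≡5 (mod 17); (14|17)=-1, (5|17)=-1; sign (−1)^0·-1^2·-1^1 = -1.
(a,b)_3: α=1, u≡1; β=6, v≡1 (mod 3); (1|3)=+1, (1|3)=+1; sign (−1)^0·+1^6·+1^1 = +1.
|Ram(-96135, -5)| = 4, even; anisotropic at {5, 13, 17, ∞}.

[5, 13, 17, inf]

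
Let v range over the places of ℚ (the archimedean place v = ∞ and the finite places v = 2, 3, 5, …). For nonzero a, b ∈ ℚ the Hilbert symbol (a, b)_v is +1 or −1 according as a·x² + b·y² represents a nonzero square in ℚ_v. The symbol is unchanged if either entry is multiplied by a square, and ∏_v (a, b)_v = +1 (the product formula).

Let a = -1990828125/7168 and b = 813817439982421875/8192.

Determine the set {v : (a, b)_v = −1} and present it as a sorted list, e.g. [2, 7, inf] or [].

Mod squares: a ≡ -91, b ≡ 2310. Check v ∈ {∞, 2, 3, 5, 7, 11, 13}.
v=11: a=11^2·(≡10), b=11^5·(≡3) mod 11; (10|11)=-1, (3|11)=+1; (−1)^{2·5·5}·(-1)^5·(+1)^2 = -1.
v=13: a=13^1·(≡5), b=13^2·(≡10) mod 13; (5|13)=-1, (10|13)=+1; (−1)^{1·2·6}·(-1)^2·(+1)^1 = +1.
v=∞: -91 < 0 and 2310 > 0  ⇒  (a,b)_∞ = +1.
v=2: v_2(a)=-10, v_2(b)=-13; units ≡ 5, 3 (mod 8); ε·ε+αω+βω = 0·1+-10·1+-13·1 ≡ 1  ⇒  (a,b)_2 = -1.
v=7: a=7^-1·(≡4), b=7^1·(≡4) mod 7; (4|7)=+1, (4|7)=+1; (−1)^{-1·1·3}·(+1)^1·(+1)^-1 = -1.
v=3: a=3^4·(≡2), b=3^7·(≡2) mod 3; (2|3)=-1, (2|3)=-1; (−1)^{4·7·1}·(-1)^7·(-1)^4 = -1.
v=5: a=5^6·(≡4), b=5^9·(≡3) mod 5; (4|5)=+1, (3|5)=-1; (−1)^{6·9·2}·(+1)^9·(-1)^6 = +1.
|Ram(-91, 2310)| = 4, even; anisotropic at {2, 3, 7, 11}.

[2, 3, 7, 11]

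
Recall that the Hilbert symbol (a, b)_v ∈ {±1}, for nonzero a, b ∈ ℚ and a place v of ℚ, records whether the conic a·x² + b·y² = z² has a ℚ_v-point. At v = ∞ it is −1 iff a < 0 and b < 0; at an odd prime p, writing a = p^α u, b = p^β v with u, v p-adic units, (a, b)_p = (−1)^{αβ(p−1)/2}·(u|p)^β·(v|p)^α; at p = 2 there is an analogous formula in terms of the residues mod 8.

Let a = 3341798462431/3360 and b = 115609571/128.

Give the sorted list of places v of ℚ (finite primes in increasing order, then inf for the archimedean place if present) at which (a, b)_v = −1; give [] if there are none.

[5, 31]

Mod squares: a ≡ 118748910, b ≡ 38998. Check v ∈ {∞, 2, 3, 5, 7, 11, 13, 17, 29, 31, 37}.
v=7: a=7^-1·(≡4), b=7^2·(≡4) mod 7; (4|7)=+1, (4|7)=+1; (−1)^{-1·2·3}·(+1)^2·(+1)^-1 = +1.
v=5: a=5^-1·(≡3), b=5^0·(≡2) mod 5; (3|5)=-1, (2|5)=-1; (−1)^{-1·0·2}·(-1)^0·(-1)^-1 = -1.
v=∞: 118748910 > 0 and 38998 > 0  ⇒  (a,b)_∞ = +1.
v=11: a=11^2·(≡1), b=11^2·(≡5) mod 11; (1|11)=+1, (5|11)=+1; (−1)^{2·2·5}·(+1)^2·(+1)^2 = +1.
v=29: a=29^1·(≡11), b=29^0·(≡24) mod 29; (11|29)=-1, (24|29)=+1; (−1)^{1·0·14}·(-1)^0·(+1)^1 = +1.
v=37: a=37^1·(≡13), b=37^1·(≡20) mod 37; (13|37)=-1, (20|37)=-1; (−1)^{1·1·18}·(-1)^1·(-1)^1 = +1.
v=13: a=13^2·(≡7), b=13^0·(≡7) mod 13; (7|13)=-1, (7|13)=-1; (−1)^{2·0·6}·(-1)^0·(-1)^2 = +1.
v=3: a=3^-1·(≡1), b=3^0·(≡1) mod 3; (1|3)=+1, (1|3)=+1; (−1)^{-1·0·1}·(+1)^0·(+1)^-1 = +1.
v=31: a=31^1·(≡10), b=31^1·(≡18) mod 31; (10|31)=+1, (18|31)=+1; (−1)^{1·1·15}·(+1)^1·(+1)^1 = -1.
v=2: v_2(a)=-5, v_2(b)=-7; units ≡ 7, 3 (mod 8); ε·ε+αω+βω = 1·1+-5·1+-7·0 ≡ 0  ⇒  (a,b)_2 = +1.
v=17: a=17^3·(≡15), b=17^1·(≡4) mod 17; (15|17)=+1, (4|17)=+1; (−1)^{3·1·8}·(+1)^1·(+1)^3 = +1.
|Ram(118748910, 38998)| = 2, even; anisotropic at {5, 31}.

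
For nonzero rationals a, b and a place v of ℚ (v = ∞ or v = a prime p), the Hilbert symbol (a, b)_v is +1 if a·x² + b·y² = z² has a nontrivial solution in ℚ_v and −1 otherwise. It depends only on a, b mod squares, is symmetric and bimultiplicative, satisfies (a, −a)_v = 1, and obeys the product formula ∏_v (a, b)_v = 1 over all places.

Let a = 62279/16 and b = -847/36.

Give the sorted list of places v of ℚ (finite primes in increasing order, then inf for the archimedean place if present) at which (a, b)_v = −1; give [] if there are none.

[31, 41]

(a, b) ≡ (1271, -7) mod (ℚ^×)²; places V = {2, 3, 7, 11, 31, 41, ∞}.
(a,b)_3: α=0, u≡2; β=-2, v≡2 (mod 3); (2|3)=-1, (2|3)=-1; sign (−1)^0·-1^-2·-1^0 = +1.
(a,b)_2: α=-4, β=-2; u≡7, v≡1 (mod 8); ε(u)ε(v)=1·0, αω(v)=-4·0, βω(u)=-2·0; sum ≡ 0  ⇒  +1.
(a,b)_∞: sgn(1271)=+, sgn(-7)=−, so +1.
(a,b)_11: α=0, u≡6; β=2, v≡5 (mod 11); (6|11)=-1, (5|11)=+1; sign (−1)^0·-1^2·+1^0 = +1.
(a,b)_41: α=1, u≡36; β=0, v≡30 (mod 41); (36|41)=+1, (30|41)=-1; sign (−1)^0·+1^0·-1^1 = -1.
(a,b)_7: α=2, u≡2; β=1, v≡5 (mod 7); (2|7)=+1, (5|7)=-1; sign (−1)^0·+1^1·-1^2 = +1.
(a,b)_31: α=1, u≡19; β=0, v≡29 (mod 31); (19|31)=+1, (29|31)=-1; sign (−1)^0·+1^0·-1^1 = -1.
Ram(1271, -7) = {31, 41}; no ℚ_31-point on the conic.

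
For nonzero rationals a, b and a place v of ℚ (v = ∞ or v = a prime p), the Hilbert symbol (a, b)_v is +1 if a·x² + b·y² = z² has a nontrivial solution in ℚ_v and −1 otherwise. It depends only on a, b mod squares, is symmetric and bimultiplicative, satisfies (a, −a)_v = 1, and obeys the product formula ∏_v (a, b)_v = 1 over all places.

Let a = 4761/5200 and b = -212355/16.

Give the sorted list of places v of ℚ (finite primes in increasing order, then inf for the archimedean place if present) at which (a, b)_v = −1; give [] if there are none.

[5, 13]

Mod squares: a ≡ 13, b ≡ -195. Check v ∈ {∞, 2, 3, 5, 11, 13, 23}.
v=5: a=5^-2·(≡2), b=5^1·(≡4) mod 5; (2|5)=-1, (4|5)=+1; (−1)^{-2·1·2}·(-1)^1·(+1)^-2 = -1.
v=23: a=23^2·(≡16), b=23^0·(≡6) mod 23; (16|23)=+1, (6|23)=+1; (−1)^{2·0·11}·(+1)^0·(+1)^2 = +1.
v=13: a=13^-1·(≡12), b=13^1·(≡2) mod 13; (12|13)=+1, (2|13)=-1; (−1)^{-1·1·6}·(+1)^1·(-1)^-1 = -1.
v=3: a=3^2·(≡1), b=3^3·(≡1) mod 3; (1|3)=+1, (1|3)=+1; (−1)^{2·3·1}·(+1)^3·(+1)^2 = +1.
v=11: a=11^0·(≡8), b=11^2·(≡1) mod 11; (8|11)=-1, (1|11)=+1; (−1)^{0·2·5}·(-1)^2·(+1)^0 = +1.
v=2: v_2(a)=-4, v_2(b)=-4; units ≡ 5, 5 (mod 8); ε·ε+αω+βω = 0·0+-4·1+-4·1 ≡ 0  ⇒  (a,b)_2 = +1.
v=∞: 13 > 0 and -195 < 0  ⇒  (a,b)_∞ = +1.
Ram(13, -195) = {5, 13}; no ℚ_5-point on the conic.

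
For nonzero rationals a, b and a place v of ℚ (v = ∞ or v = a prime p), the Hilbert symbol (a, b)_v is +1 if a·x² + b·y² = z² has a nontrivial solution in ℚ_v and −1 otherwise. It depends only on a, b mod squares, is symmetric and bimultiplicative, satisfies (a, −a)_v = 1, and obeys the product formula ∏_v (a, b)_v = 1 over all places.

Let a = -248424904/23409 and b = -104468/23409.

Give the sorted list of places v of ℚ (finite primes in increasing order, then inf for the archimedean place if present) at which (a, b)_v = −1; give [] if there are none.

(a, b) ≡ (-754, -533) mod (ℚ^×)²; places V = {2, 3, 7, 13, 17, 29, 41, ∞}.
(a,b)_2: α=3, β=2; u≡7, v≡3 (mod 8); ε(u)ε(v)=1·1, αω(v)=3·1, βω(u)=2·0; sum ≡ 0  ⇒  +1.
(a,b)_29: α=1, u≡18; β=0, v≡8 (mod 29); (18|29)=-1, (8|29)=-1; sign (−1)^0·-1^0·-1^1 = -1.
(a,b)_17: α=-2, u≡7; β=-2, v≡5 (mod 17); (7|17)=-1, (5|17)=-1; sign (−1)^0·-1^-2·-1^-2 = +1.
(a,b)_∞: sgn(-754)=−, sgn(-533)=−, so -1.
(a,b)_7: α=2, u≡1; β=2, v≡3 (mod 7); (1|7)=+1, (3|7)=-1; sign (−1)^0·+1^2·-1^2 = +1.
(a,b)_13: α=1, u≡6; β=1, v≡7 (mod 13); (6|13)=-1, (7|13)=-1; sign (−1)^0·-1^1·-1^1 = +1.
(a,b)_41: α=2, u≡10; β=1, v≡3 (mod 41); (10|41)=+1, (3|41)=-1; sign (−1)^0·+1^1·-1^2 = +1.
(a,b)_3: α=-4, u≡2; β=-4, v≡1 (mod 3); (2|3)=-1, (1|3)=+1; sign (−1)^0·-1^-4·+1^-4 = +1.
Ram(-754, -533) = {29, ∞}; no ℚ_29-point on the conic.

[29, inf]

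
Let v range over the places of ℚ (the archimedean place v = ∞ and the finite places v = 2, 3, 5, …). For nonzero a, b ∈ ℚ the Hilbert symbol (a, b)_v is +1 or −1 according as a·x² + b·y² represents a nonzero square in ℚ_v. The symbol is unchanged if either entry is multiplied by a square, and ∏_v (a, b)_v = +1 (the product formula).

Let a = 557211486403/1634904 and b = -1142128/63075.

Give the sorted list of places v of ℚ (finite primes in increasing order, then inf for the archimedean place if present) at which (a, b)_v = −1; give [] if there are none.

(a, b) ≡ (1122, -741) mod (ℚ^×)²; places V = {2, 3, 5, 11, 13, 17, 19, 29, ∞}.
(a,b)_∞: sgn(1122)=+, sgn(-741)=−, so +1.
(a,b)_5: α=0, u≡2; β=-2, v≡4 (mod 5); (2|5)=-1, (4|5)=+1; sign (−1)^0·-1^-2·+1^0 = +1.
(a,b)_3: α=-5, u≡2; β=-1, v≡2 (mod 3); (2|3)=-1, (2|3)=-1; sign (−1)^1·-1^-1·-1^-5 = -1.
(a,b)_17: α=3, u≡8; β=2, v≡12 (mod 17); (8|17)=+1, (12|17)=-1; sign (−1)^0·+1^2·-1^3 = -1.
(a,b)_2: α=-3, β=4; u≡1, v≡3 (mod 8); ε(u)ε(v)=0·1, αω(v)=-3·1, βω(u)=4·0; sum ≡ 1  ⇒  -1.
(a,b)_19: α=2, u≡6; β=1, v≡3 (mod 19); (6|19)=+1, (3|19)=-1; sign (−1)^0·+1^1·-1^2 = +1.
(a,b)_11: α=1, u≡1; β=0, v≡2 (mod 11); (1|11)=+1, (2|11)=-1; sign (−1)^0·+1^0·-1^1 = -1.
(a,b)_29: α=-2, u≡9; β=-2, v≡9 (mod 29); (9|29)=+1, (9|29)=+1; sign (−1)^0·+1^-2·+1^-2 = +1.
(a,b)_13: α=4, u≡3; β=1, v≡2 (mod 13); (3|13)=+1, (2|13)=-1; sign (−1)^0·+1^1·-1^4 = +1.
|Ram(1122, -741)| = 4, even; anisotropic at {2, 3, 11, 17}.

[2, 3, 11, 17]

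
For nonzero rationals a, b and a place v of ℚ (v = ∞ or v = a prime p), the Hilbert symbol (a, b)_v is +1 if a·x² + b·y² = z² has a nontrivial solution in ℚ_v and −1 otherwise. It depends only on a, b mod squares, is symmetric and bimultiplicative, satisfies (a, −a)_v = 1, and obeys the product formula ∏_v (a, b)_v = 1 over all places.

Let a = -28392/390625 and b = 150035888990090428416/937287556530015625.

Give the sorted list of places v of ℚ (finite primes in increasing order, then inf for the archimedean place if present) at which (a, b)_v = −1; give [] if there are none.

Mod squares: a ≡ -42, b ≡ 1554. Check v ∈ {∞, 2, 3, 5, 7, 11, 13, 19, 23, 37}.
v=2: v_2(a)=3, v_2(b)=19; units ≡ 3, 1 (mod 8); ε·ε+αω+βω = 1·0+3·0+19·1 ≡ 1  ⇒  (a,b)_2 = -1.
v=∞: -42 < 0 and 1554 > 0  ⇒  (a,b)_∞ = +1.
v=13: a=13^2·(≡1), b=13^4·(≡11) mod 13; (1|13)=+1, (11|13)=-1; (−1)^{2·4·6}·(+1)^4·(-1)^2 = +1.
v=3: a=3^1·(≡1), b=3^7·(≡2) mod 3; (1|3)=+1, (2|3)=-1; (−1)^{1·7·1}·(+1)^7·(-1)^1 = +1.
v=37: a=37^0·(≡20), b=37^1·(≡31) mod 37; (20|37)=-1, (31|37)=-1; (−1)^{0·1·18}·(-1)^1·(-1)^0 = -1.
v=11: a=11^0·(≡8), b=11^-8·(≡5) mod 11; (8|11)=-1, (5|11)=+1; (−1)^{0·-8·5}·(-1)^-8·(+1)^0 = +1.
v=23: a=23^0·(≡8), b=23^-4·(≡3) mod 23; (8|23)=+1, (3|23)=+1; (−1)^{0·-4·11}·(+1)^-4·(+1)^0 = +1.
v=5: a=5^-8·(≡3), b=5^-6·(≡1) mod 5; (3|5)=-1, (1|5)=+1; (−1)^{-8·-6·2}·(-1)^-6·(+1)^-8 = +1.
v=7: a=7^1·(≡1), b=7^3·(≡5) mod 7; (1|7)=+1, (5|7)=-1; (−1)^{1·3·3}·(+1)^3·(-1)^1 = +1.
v=19: a=19^0·(≡8), b=19^2·(≡15) mod 19; (8|19)=-1, (15|19)=-1; (−1)^{0·2·9}·(-1)^2·(-1)^0 = +1.
|Ram(-42, 1554)| = 2, even; anisotropic at {2, 37}.

[2, 37]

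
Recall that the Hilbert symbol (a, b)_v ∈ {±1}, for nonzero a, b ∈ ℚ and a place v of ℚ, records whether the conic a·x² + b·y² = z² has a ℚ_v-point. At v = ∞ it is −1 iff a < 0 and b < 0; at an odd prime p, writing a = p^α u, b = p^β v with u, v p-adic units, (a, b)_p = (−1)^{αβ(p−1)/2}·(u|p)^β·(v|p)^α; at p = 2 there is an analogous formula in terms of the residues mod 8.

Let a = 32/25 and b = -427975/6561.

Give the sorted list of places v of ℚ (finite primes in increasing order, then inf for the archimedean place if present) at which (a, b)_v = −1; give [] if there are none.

(a, b) ≡ (2, -17119) mod (ℚ^×)²; places V = {2, 3, 5, 17, 19, 53, ∞}.
(a,b)_∞: sgn(2)=+, sgn(-17119)=−, so +1.
(a,b)_3: α=0, u≡2; β=-8, v≡2 (mod 3); (2|3)=-1, (2|3)=-1; sign (−1)^0·-1^-8·-1^0 = +1.
(a,b)_53: α=0, u≡14; β=1, v≡21 (mod 53); (14|53)=-1, (21|53)=-1; sign (−1)^0·-1^1·-1^0 = -1.
(a,b)_17: α=0, u≡4; β=1, v≡15 (mod 17); (4|17)=+1, (15|17)=+1; sign (−1)^0·+1^1·+1^0 = +1.
(a,b)_19: α=0, u≡18; β=1, v≡11 (mod 19); (18|19)=-1, (11|19)=+1; sign (−1)^0·-1^1·+1^0 = -1.
(a,b)_2: α=5, β=0; u≡1, v≡1 (mod 8); ε(u)ε(v)=0·0, αω(v)=5·0, βω(u)=0·0; sum ≡ 0  ⇒  +1.
(a,b)_5: α=-2, u≡2; β=2, v≡1 (mod 5); (2|5)=-1, (1|5)=+1; sign (−1)^0·-1^2·+1^-2 = +1.
(2, -17119 / ℚ) ramifies at {19, 53}: a division algebra.

[19, 53]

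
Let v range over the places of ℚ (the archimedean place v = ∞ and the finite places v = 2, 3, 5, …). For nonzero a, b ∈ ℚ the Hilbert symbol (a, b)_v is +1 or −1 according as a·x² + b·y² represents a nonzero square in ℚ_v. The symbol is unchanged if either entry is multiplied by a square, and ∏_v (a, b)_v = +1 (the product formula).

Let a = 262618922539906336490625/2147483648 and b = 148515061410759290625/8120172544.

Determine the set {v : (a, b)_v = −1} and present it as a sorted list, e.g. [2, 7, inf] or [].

Mod squares: a ≡ 1330, b ≡ 1785. Check v ∈ {∞, 2, 3, 5, 7, 11, 17, 19}.
v=5: a=5^5·(≡4), b=5^5·(≡2) mod 5; (4|5)=+1, (2|5)=-1; (−1)^{5·5·2}·(+1)^5·(-1)^5 = -1.
v=11: a=11^2·(≡8), b=11^-2·(≡9) mod 11; (8|11)=-1, (9|11)=+1; (−1)^{2·-2·5}·(-1)^-2·(+1)^2 = +1.
v=7: a=7^7·(≡4), b=7^5·(≡6) mod 7; (4|7)=+1, (6|7)=-1; (−1)^{7·5·3}·(+1)^5·(-1)^7 = +1.
v=3: a=3^12·(≡1), b=3^13·(≡1) mod 3; (1|3)=+1, (1|3)=+1; (−1)^{12·13·1}·(+1)^13·(+1)^12 = +1.
v=17: a=17^4·(≡4), b=17^3·(≡6) mod 17; (4|17)=+1, (6|17)=-1; (−1)^{4·3·8}·(+1)^3·(-1)^4 = +1.
v=19: a=19^1·(≡13), b=19^2·(≡14) mod 19; (13|19)=-1, (14|19)=-1; (−1)^{1·2·9}·(-1)^2·(-1)^1 = -1.
v=∞: 1330 > 0 and 1785 > 0  ⇒  (a,b)_∞ = +1.
v=2: v_2(a)=-31, v_2(b)=-26; units ≡ 1, 1 (mod 8); ε·ε+αω+βω = 0·0+-31·0+-26·0 ≡ 0  ⇒  (a,b)_2 = +1.
|Ram(1330, 1785)| = 2, even; anisotropic at {5, 19}.

[5, 19]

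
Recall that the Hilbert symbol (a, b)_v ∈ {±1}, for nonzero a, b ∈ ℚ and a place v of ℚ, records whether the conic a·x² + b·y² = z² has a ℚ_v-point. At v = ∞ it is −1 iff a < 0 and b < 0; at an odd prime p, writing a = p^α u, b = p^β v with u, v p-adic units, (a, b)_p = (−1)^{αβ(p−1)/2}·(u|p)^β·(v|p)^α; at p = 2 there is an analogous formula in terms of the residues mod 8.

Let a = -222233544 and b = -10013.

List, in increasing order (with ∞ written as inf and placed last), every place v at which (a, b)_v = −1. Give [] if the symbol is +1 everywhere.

[17, 19, 23, 31, 37, inf]

Mod squares: a ≡ -685906, b ≡ -10013. Check v ∈ {∞, 2, 3, 13, 17, 19, 23, 31, 37}.
v=31: a=31^1·(≡19), b=31^1·(≡18) mod 31; (19|31)=+1, (18|31)=+1; (−1)^{1·1·15}·(+1)^1·(+1)^1 = -1.
v=2: v_2(a)=3, v_2(b)=0; units ≡ 7, 3 (mod 8); ε·ε+αω+βω = 1·1+3·1+0·0 ≡ 0  ⇒  (a,b)_2 = +1.
v=23: a=23^1·(≡18), b=23^0·(≡15) mod 23; (18|23)=+1, (15|23)=-1; (−1)^{1·0·11}·(+1)^0·(-1)^1 = -1.
v=3: a=3^4·(≡2), b=3^0·(≡1) mod 3; (2|3)=-1, (1|3)=+1; (−1)^{4·0·1}·(-1)^0·(+1)^4 = +1.
v=∞: -685906 < 0 and -10013 < 0  ⇒  (a,b)_∞ = -1.
v=19: a=19^0·(≡13), b=19^1·(≡5) mod 19; (13|19)=-1, (5|19)=+1; (−1)^{0·1·9}·(-1)^1·(+1)^0 = -1.
v=17: a=17^0·(≡10), b=17^1·(≡6) mod 17; (10|17)=-1, (6|17)=-1; (−1)^{0·1·8}·(-1)^1·(-1)^0 = -1.
v=13: a=13^1·(≡8), b=13^0·(≡10) mod 13; (8|13)=-1, (10|13)=+1; (−1)^{1·0·6}·(-1)^0·(+1)^1 = +1.
v=37: a=37^1·(≡9), b=37^0·(≡14) mod 37; (9|37)=+1, (14|37)=-1; (−1)^{1·0·18}·(+1)^0·(-1)^1 = -1.
Ram(-685906, -10013) = {17, 19, 23, 31, 37, ∞}; no ℚ_17-point on the conic.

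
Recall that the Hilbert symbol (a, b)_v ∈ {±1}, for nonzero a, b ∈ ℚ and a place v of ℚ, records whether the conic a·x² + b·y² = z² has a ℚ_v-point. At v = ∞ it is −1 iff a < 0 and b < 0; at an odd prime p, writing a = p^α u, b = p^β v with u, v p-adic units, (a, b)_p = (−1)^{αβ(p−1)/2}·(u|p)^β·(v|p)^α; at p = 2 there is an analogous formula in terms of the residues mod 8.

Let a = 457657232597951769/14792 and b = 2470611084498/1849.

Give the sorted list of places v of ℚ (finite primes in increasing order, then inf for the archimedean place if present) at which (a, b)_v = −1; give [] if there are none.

Mod squares: a ≡ 740962, b ≡ 2. Check v ∈ {∞, 2, 3, 17, 19, 31, 37, 43}.
v=∞: 740962 > 0 and 2 > 0  ⇒  (a,b)_∞ = +1.
v=31: a=31^3·(≡1), b=31^2·(≡1) mod 31; (1|31)=+1, (1|31)=+1; (−1)^{3·2·15}·(+1)^2·(+1)^3 = +1.
v=17: a=17^3·(≡4), b=17^2·(≡4) mod 17; (4|17)=+1, (4|17)=+1; (−1)^{3·2·8}·(+1)^2·(+1)^3 = +1.
v=43: a=43^-2·(≡28), b=43^-2·(≡22) mod 43; (28|43)=-1, (22|43)=-1; (−1)^{-2·-2·21}·(-1)^-2·(-1)^-2 = +1.
v=19: a=19^3·(≡8), b=19^2·(≡18) mod 19; (8|19)=-1, (18|19)=-1; (−1)^{3·2·9}·(-1)^2·(-1)^3 = -1.
v=2: v_2(a)=-3, v_2(b)=1; units ≡ 1, 1 (mod 8); ε·ε+αω+βω = 0·0+-3·0+1·0 ≡ 0  ⇒  (a,b)_2 = +1.
v=3: a=3^2·(≡1), b=3^2·(≡2) mod 3; (1|3)=+1, (2|3)=-1; (−1)^{2·2·1}·(+1)^2·(-1)^2 = +1.
v=37: a=37^3·(≡16), b=37^2·(≡24) mod 37; (16|37)=+1, (24|37)=-1; (−1)^{3·2·18}·(+1)^2·(-1)^3 = -1.
Ram(740962, 2) = {19, 37}; no ℚ_19-point on the conic.

[19, 37]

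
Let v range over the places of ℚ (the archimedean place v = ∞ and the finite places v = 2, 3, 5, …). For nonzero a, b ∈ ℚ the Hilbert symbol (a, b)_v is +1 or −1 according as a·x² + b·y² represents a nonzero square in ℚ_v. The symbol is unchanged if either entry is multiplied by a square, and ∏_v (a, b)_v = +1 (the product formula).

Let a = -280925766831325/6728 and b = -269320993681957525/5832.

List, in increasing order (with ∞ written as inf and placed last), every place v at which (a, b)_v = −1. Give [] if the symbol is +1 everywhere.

[2, 7, 11, inf]

(a, b) ≡ (-506, -2618) mod (ℚ^×)²; places V = {2, 3, 5, 7, 11, 17, 23, 29, ∞}.
(a,b)_7: α=4, u≡6; β=1, v≡1 (mod 7); (6|7)=-1, (1|7)=+1; sign (−1)^0·-1^1·+1^4 = -1.
(a,b)_17: α=2, u≡4; β=3, v≡16 (mod 17); (4|17)=+1, (16|17)=+1; sign (−1)^0·+1^3·+1^2 = +1.
(a,b)_29: α=-2, u≡1; β=2, v≡8 (mod 29); (1|29)=+1, (8|29)=-1; sign (−1)^0·+1^2·-1^-2 = +1.
(a,b)_11: α=3, u≡4; β=3, v≡1 (mod 11); (4|11)=+1, (1|11)=+1; sign (−1)^1·+1^3·+1^3 = -1.
(a,b)_∞: sgn(-506)=−, sgn(-2618)=−, so -1.
(a,b)_23: α=3, u≡1; β=4, v≡13 (mod 23); (1|23)=+1, (13|23)=+1; sign (−1)^0·+1^4·+1^3 = +1.
(a,b)_3: α=0, u≡1; β=-6, v≡1 (mod 3); (1|3)=+1, (1|3)=+1; sign (−1)^0·+1^-6·+1^0 = +1.
(a,b)_2: α=-3, β=-3; u≡3, v≡3 (mod 8); ε(u)ε(v)=1·1, αω(v)=-3·1, βω(u)=-3·1; sum ≡ 1  ⇒  -1.
(a,b)_5: α=2, u≡4; β=2, v≡2 (mod 5); (4|5)=+1, (2|5)=-1; sign (−1)^0·+1^2·-1^2 = +1.
Ram(-506, -2618) = {2, 7, 11, ∞}; no ℚ_2-point on the conic.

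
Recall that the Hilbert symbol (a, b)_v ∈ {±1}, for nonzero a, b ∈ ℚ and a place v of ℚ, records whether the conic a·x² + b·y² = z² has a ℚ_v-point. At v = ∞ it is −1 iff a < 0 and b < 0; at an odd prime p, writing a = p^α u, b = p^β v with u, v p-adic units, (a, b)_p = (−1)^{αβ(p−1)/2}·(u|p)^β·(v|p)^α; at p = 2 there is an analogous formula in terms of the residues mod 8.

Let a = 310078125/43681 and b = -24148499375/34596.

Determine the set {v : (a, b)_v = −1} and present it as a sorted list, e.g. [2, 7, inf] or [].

[7, 13]

(a, b) ≡ (5, -2639) mod (ℚ^×)²; places V = {2, 3, 5, 7, 11, 13, 19, 29, 31, ∞}.
(a,b)_7: α=2, u≡6; β=1, v≡4 (mod 7); (6|7)=-1, (4|7)=+1; sign (−1)^0·-1^1·+1^2 = -1.
(a,b)_13: α=0, u≡6; β=1, v≡5 (mod 13); (6|13)=-1, (5|13)=-1; sign (−1)^0·-1^1·-1^0 = -1.
(a,b)_29: α=0, u≡13; β=1, v≡5 (mod 29); (13|29)=+1, (5|29)=+1; sign (−1)^0·+1^1·+1^0 = +1.
(a,b)_31: α=0, u≡18; β=-2, v≡26 (mod 31); (18|31)=+1, (26|31)=-1; sign (−1)^0·+1^-2·-1^0 = +1.
(a,b)_5: α=7, u≡4; β=4, v≡1 (mod 5); (4|5)=+1, (1|5)=+1; sign (−1)^0·+1^4·+1^7 = +1.
(a,b)_∞: sgn(5)=+, sgn(-2639)=−, so +1.
(a,b)_3: α=4, u≡2; β=-2, v≡1 (mod 3); (2|3)=-1, (1|3)=+1; sign (−1)^0·-1^-2·+1^4 = +1.
(a,b)_11: α=-2, u≡3; β=4, v≡9 (mod 11); (3|11)=+1, (9|11)=+1; sign (−1)^0·+1^4·+1^-2 = +1.
(a,b)_19: α=-2, u≡9; β=0, v≡2 (mod 19); (9|19)=+1, (2|19)=-1; sign (−1)^0·+1^0·-1^-2 = +1.
(a,b)_2: α=0, β=-2; u≡5, v≡1 (mod 8); ε(u)ε(v)=0·0, αω(v)=0·0, βω(u)=-2·1; sum ≡ 0  ⇒  +1.
Ram(5, -2639) = {7, 13}; no ℚ_7-point on the conic.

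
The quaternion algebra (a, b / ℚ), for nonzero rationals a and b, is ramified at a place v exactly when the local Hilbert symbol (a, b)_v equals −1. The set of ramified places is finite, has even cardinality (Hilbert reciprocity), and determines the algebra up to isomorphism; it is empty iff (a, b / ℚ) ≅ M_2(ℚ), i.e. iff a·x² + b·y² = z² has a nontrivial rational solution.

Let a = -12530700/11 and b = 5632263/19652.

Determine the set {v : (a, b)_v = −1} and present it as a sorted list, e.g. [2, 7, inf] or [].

Mod squares: a ≡ -17017, b ≡ 119. Check v ∈ {∞, 2, 3, 5, 7, 11, 13, 17, 23}.
v=13: a=13^1·(≡1), b=13^2·(≡11) mod 13; (1|13)=+1, (11|13)=-1; (−1)^{1·2·6}·(+1)^2·(-1)^1 = -1.
v=11: a=11^-1·(≡5), b=11^0·(≡9) mod 11; (5|11)=+1, (9|11)=+1; (−1)^{-1·0·5}·(+1)^0·(+1)^-1 = +1.
v=7: a=7^1·(≡6), b=7^1·(≡5) mod 7; (6|7)=-1, (5|7)=-1; (−1)^{1·1·3}·(-1)^1·(-1)^1 = -1.
v=17: a=17^1·(≡8), b=17^-3·(≡11) mod 17; (8|17)=+1, (11|17)=-1; (−1)^{1·-3·8}·(+1)^-3·(-1)^1 = -1.
v=23: a=23^0·(≡2), b=23^2·(≡9) mod 23; (2|23)=+1, (9|23)=+1; (−1)^{0·2·11}·(+1)^2·(+1)^0 = +1.
v=2: v_2(a)=2, v_2(b)=-2; units ≡ 7, 7 (mod 8); ε·ε+αω+βω = 1·1+2·0+-2·0 ≡ 1  ⇒  (a,b)_2 = -1.
v=3: a=3^4·(≡2), b=3^2·(≡2) mod 3; (2|3)=-1, (2|3)=-1; (−1)^{4·2·1}·(-1)^2·(-1)^4 = +1.
v=5: a=5^2·(≡2), b=5^0·(≡4) mod 5; (2|5)=-1, (4|5)=+1; (−1)^{2·0·2}·(-1)^0·(+1)^2 = +1.
v=∞: -17017 < 0 and 119 > 0  ⇒  (a,b)_∞ = +1.
Ram(-17017, 119) = {2, 7, 13, 17}; no ℚ_2-point on the conic.

[2, 7, 13, 17]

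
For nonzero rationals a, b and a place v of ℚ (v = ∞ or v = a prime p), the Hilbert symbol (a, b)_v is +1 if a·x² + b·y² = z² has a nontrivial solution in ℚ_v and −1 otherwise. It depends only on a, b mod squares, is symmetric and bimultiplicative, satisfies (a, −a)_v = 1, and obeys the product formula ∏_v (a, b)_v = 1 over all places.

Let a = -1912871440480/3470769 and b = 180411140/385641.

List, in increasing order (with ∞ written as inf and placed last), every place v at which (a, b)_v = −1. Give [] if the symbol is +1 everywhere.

(a, b) ≡ (-70, 65) mod (ℚ^×)²; places V = {2, 3, 5, 7, 11, 13, 17, 23, ∞}.
(a,b)_7: α=1, u≡1; β=4, v≡4 (mod 7); (1|7)=+1, (4|7)=+1; sign (−1)^0·+1^4·+1^1 = +1.
(a,b)_17: α=4, u≡2; β=2, v≡12 (mod 17); (2|17)=+1, (12|17)=-1; sign (−1)^0·+1^2·-1^4 = +1.
(a,b)_23: α=-2, u≡11; β=-2, v≡21 (mod 23); (11|23)=-1, (21|23)=-1; sign (−1)^0·-1^-2·-1^-2 = +1.
(a,b)_2: α=5, β=2; u≡5, v≡1 (mod 8); ε(u)ε(v)=0·0, αω(v)=5·0, βω(u)=2·1; sum ≡ 0  ⇒  +1.
(a,b)_13: α=2, u≡2; β=1, v≡8 (mod 13); (2|13)=-1, (8|13)=-1; sign (−1)^0·-1^1·-1^2 = -1.
(a,b)_3: α=-8, u≡2; β=-6, v≡2 (mod 3); (2|3)=-1, (2|3)=-1; sign (−1)^0·-1^-6·-1^-8 = +1.
(a,b)_5: α=1, u≡1; β=1, v≡3 (mod 5); (1|5)=+1, (3|5)=-1; sign (−1)^0·+1^1·-1^1 = -1.
(a,b)_∞: sgn(-70)=−, sgn(65)=+, so +1.
(a,b)_11: α=2, u≡10; β=0, v≡10 (mod 11); (10|11)=-1, (10|11)=-1; sign (−1)^0·-1^0·-1^2 = +1.
Ram(-70, 65) = {5, 13}; no ℚ_5-point on the conic.

[5, 13]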